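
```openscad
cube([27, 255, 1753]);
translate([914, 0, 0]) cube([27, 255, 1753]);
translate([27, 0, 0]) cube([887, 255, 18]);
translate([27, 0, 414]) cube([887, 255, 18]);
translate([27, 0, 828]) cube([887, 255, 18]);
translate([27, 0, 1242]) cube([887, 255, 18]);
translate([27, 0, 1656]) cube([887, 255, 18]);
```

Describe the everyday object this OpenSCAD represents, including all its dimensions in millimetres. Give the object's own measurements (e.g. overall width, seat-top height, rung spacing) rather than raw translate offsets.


An open bookshelf. Two side panels, each 27 mm thick, 255 mm deep and 1753 mm tall, stand 941 mm apart (outside-to-outside). Between them sit 5 shelves, each 18 mm thick and 255 mm deep, spanning the full gap between the sides. The bottom shelf rests on the floor (its underside at z = 0) and the clear gap between one shelf's top and the next shelf's underside is 396 mm.


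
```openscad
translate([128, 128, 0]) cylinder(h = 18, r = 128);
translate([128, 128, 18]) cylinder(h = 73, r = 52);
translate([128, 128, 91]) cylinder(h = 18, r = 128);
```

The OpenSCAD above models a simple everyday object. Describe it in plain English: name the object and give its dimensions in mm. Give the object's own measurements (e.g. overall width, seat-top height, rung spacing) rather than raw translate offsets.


A spool: two coaxial disc flanges of radius 128 mm and thickness 18 mm, joined by a core cylinder of radius 52 mm and height 73 mm. The lower flange rests on z = 0 and the three cylinders share a vertical axis.


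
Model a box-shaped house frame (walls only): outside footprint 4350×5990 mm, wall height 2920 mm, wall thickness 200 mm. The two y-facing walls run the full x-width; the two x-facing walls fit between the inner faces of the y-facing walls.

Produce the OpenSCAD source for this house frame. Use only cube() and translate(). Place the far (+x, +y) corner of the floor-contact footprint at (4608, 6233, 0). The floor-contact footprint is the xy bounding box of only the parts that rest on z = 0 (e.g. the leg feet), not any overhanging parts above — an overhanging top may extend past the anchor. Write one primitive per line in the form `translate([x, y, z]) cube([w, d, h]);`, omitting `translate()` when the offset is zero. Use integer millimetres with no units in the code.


translate([258, 243, 0]) cube([4350, 200, 2920]);
translate([258, 6033, 0]) cube([4350, 200, 2920]);
translate([258, 443, 0]) cube([200, 5590, 2920]);
translate([4408, 443, 0]) cube([200, 5590, 2920]);


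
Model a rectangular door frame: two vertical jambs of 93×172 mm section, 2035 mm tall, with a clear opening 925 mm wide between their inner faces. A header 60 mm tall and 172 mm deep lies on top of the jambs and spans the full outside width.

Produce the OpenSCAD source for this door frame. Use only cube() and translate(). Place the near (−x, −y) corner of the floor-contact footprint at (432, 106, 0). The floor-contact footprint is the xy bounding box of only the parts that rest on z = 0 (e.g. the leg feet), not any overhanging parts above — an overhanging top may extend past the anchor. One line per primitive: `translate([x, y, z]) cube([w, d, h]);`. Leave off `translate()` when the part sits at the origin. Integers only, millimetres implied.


translate([432, 106, 0]) cube([93, 172, 2035]);
translate([1450, 106, 0]) cube([93, 172, 2035]);
translate([432, 106, 2035]) cube([1111, 172, 60]);


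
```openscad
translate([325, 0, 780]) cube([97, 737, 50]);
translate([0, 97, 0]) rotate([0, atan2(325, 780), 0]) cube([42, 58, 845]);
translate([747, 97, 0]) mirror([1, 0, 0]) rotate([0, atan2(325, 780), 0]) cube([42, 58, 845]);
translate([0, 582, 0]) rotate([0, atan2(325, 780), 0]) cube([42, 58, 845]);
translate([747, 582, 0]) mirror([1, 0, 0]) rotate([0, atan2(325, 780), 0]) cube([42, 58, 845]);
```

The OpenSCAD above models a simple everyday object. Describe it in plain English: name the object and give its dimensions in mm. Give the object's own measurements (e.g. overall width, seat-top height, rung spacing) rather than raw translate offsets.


A sawhorse. A 97×737×50 mm beam (x, y, z) sits on two A-frame leg pairs. Each pair is two raked legs of 42×58 mm section (58 mm along y) splaying symmetrically in x. Each leg rises 780 mm vertically over 325 mm of horizontal reach and is 845 mm long along its own axis. Every leg's outer bottom edge rests on the floor and its outer top edge meets a bottom edge of the beam — the left legs (tilting toward +x) meet the beam's −x bottom edge, the right legs (their mirror images, tilting toward −x) meet its +x bottom edge — so the leg tops tuck under the beam, the beam's underside is 780 mm above the floor, and the feet are 747 mm apart outside-to-outside with the beam centred between them. The two leg pairs are set in 97 mm from either end of the beam.


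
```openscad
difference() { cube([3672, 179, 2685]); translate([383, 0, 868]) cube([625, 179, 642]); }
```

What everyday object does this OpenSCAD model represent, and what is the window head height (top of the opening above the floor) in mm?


A wall with a window opening. The window head height is 1510 mm.

A wall with a rectangular opening subtracted — a window. Sill at z = 868, opening 642 mm tall, so the head is at 868 + 642 = 1510 mm.


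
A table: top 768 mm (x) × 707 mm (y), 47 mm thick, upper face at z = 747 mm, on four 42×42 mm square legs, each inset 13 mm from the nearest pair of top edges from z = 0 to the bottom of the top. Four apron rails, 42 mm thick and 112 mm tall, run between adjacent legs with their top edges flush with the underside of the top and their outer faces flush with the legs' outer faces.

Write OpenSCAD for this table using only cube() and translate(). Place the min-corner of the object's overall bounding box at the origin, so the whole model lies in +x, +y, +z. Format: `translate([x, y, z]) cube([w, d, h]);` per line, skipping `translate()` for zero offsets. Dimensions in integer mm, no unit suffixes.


// leg_h = 747 - 47 = 700
// apron z = 700 - 112 = 588
translate([0, 0, 700]) cube([768, 707, 47]);
translate([13, 13, 0]) cube([42, 42, 700]);
translate([713, 13, 0]) cube([42, 42, 700]);
translate([13, 652, 0]) cube([42, 42, 700]);
translate([713, 652, 0]) cube([42, 42, 700]);
translate([55, 13, 588]) cube([658, 42, 112]);
translate([55, 652, 588]) cube([658, 42, 112]);
translate([13, 55, 588]) cube([42, 597, 112]);
translate([713, 55, 588]) cube([42, 597, 112]);


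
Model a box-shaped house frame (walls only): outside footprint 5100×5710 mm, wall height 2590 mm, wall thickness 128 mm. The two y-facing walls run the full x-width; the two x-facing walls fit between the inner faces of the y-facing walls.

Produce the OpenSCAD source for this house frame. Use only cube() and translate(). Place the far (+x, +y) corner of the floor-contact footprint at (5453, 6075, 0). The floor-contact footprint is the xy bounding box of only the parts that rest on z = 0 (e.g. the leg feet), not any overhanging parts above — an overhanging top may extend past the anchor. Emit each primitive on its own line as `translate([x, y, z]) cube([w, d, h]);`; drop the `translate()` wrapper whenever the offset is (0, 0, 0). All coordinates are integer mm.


translate([353, 365, 0]) cube([5100, 128, 2590]);
translate([353, 5947, 0]) cube([5100, 128, 2590]);
translate([353, 493, 0]) cube([128, 5454, 2590]);
translate([5325, 493, 0]) cube([128, 5454, 2590]);


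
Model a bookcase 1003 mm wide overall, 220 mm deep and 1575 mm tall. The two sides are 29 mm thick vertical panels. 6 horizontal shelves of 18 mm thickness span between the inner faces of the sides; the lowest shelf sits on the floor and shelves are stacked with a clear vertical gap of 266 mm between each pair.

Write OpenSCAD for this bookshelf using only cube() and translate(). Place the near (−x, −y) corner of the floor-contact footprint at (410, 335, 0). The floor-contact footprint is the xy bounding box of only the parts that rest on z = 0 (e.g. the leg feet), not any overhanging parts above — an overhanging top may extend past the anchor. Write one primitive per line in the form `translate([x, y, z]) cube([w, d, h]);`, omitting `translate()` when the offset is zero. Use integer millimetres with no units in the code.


translate([410, 335, 0]) cube([29, 220, 1575]);
translate([1384, 335, 0]) cube([29, 220, 1575]);
translate([439, 335, 0]) cube([945, 220, 18]);
translate([439, 335, 284]) cube([945, 220, 18]);
translate([439, 335, 568]) cube([945, 220, 18]);
translate([439, 335, 852]) cube([945, 220, 18]);
translate([439, 335, 1136]) cube([945, 220, 18]);
translate([439, 335, 1420]) cube([945, 220, 18]);


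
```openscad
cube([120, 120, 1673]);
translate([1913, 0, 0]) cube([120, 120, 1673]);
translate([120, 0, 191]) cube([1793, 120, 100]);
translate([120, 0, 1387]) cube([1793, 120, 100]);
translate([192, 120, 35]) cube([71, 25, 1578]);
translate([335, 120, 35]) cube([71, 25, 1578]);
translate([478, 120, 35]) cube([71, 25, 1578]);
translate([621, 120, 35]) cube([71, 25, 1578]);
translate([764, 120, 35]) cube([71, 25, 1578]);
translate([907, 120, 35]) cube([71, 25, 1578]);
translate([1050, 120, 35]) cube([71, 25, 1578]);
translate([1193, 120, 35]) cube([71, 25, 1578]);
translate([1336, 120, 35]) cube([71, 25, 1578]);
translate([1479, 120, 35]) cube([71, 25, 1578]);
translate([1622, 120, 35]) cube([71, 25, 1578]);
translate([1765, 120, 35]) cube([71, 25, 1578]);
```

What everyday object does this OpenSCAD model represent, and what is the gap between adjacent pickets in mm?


A fence section. The picket gap is 72 mm.

Two posts, two rails, 12 pickets — a fence section. Span 1793 mm holds 12 pickets of 71 mm with 13 equal gaps: ⌊(1793 − 12·71) / 13⌋ = 72 mm.


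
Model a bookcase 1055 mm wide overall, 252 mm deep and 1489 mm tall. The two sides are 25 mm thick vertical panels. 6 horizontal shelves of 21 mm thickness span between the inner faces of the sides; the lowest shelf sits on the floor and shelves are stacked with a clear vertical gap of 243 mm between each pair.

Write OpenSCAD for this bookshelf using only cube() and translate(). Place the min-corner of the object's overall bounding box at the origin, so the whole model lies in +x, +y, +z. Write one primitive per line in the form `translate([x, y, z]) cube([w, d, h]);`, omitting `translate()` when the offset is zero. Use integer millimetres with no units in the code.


cube([25, 252, 1489]);
translate([1030, 0, 0]) cube([25, 252, 1489]);
translate([25, 0, 0]) cube([1005, 252, 21]);
translate([25, 0, 264]) cube([1005, 252, 21]);
translate([25, 0, 528]) cube([1005, 252, 21]);
translate([25, 0, 792]) cube([1005, 252, 21]);
translate([25, 0, 1056]) cube([1005, 252, 21]);
translate([25, 0, 1320]) cube([1005, 252, 21]);


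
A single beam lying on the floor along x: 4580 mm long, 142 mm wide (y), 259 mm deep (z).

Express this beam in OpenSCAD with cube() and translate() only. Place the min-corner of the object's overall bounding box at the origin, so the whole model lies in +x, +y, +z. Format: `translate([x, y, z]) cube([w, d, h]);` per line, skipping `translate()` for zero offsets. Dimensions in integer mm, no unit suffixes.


cube([4580, 142, 259]);


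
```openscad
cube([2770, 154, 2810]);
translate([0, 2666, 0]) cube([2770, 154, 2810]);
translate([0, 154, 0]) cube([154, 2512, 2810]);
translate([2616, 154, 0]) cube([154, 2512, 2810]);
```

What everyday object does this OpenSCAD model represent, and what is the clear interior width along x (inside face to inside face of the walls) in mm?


A house (or room) frame. The interior width is 2462 mm.

Four 2810 mm walls enclosing a rectangle with no floor or roof — a room or house frame. Outside width is 2770 mm and wall thickness is 154 mm, so the interior width is 2770 − 2 × 154 = 2462 mm.


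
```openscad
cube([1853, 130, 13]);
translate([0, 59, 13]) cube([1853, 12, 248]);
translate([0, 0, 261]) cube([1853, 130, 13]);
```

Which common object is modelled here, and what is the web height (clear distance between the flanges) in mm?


An I-beam. The web height is 248 mm.

Two wide flanges with a thin centred web — an I-beam. Overall 274 mm minus two 13 mm flanges gives a web of 274 − 2·13 = 248 mm.


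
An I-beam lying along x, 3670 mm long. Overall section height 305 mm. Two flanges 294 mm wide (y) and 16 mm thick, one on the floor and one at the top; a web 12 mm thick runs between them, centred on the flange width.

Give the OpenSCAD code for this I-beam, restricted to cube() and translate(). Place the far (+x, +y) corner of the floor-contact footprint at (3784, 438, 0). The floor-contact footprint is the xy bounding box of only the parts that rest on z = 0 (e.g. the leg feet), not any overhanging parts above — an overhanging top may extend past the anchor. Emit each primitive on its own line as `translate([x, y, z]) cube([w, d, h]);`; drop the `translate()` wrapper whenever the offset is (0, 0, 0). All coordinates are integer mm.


translate([114, 144, 0]) cube([3670, 294, 16]);
translate([114, 285, 16]) cube([3670, 12, 273]);
translate([114, 144, 289]) cube([3670, 294, 16]);


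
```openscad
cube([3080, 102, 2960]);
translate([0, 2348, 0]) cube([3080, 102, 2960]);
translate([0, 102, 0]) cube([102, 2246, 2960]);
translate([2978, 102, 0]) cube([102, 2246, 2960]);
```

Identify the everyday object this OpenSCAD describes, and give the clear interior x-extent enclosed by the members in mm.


A house (or room) frame. The interior width is 2876 mm.

Four 2960 mm walls enclosing a rectangle with no floor or roof — a room or house frame. Outside width is 3080 mm and wall thickness is 102 mm, so the interior width is 3080 − 2 × 102 = 2876 mm.


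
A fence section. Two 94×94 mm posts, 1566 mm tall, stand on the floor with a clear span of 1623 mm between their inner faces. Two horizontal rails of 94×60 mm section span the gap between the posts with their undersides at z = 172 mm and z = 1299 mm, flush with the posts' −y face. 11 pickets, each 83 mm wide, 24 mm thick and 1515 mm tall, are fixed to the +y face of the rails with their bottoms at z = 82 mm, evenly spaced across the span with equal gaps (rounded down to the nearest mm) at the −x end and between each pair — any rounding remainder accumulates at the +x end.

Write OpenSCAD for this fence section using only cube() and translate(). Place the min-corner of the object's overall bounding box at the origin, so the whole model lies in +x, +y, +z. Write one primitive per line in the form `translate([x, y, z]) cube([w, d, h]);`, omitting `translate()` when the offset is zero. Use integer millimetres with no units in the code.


cube([94, 94, 1566]);
translate([1717, 0, 0]) cube([94, 94, 1566]);
translate([94, 0, 172]) cube([1623, 94, 60]);
translate([94, 0, 1299]) cube([1623, 94, 60]);
translate([153, 94, 82]) cube([83, 24, 1515]);
translate([295, 94, 82]) cube([83, 24, 1515]);
translate([437, 94, 82]) cube([83, 24, 1515]);
translate([579, 94, 82]) cube([83, 24, 1515]);
translate([721, 94, 82]) cube([83, 24, 1515]);
translate([863, 94, 82]) cube([83, 24, 1515]);
translate([1005, 94, 82]) cube([83, 24, 1515]);
translate([1147, 94, 82]) cube([83, 24, 1515]);
translate([1289, 94, 82]) cube([83, 24, 1515]);
translate([1431, 94, 82]) cube([83, 24, 1515]);
translate([1573, 94, 82]) cube([83, 24, 1515]);


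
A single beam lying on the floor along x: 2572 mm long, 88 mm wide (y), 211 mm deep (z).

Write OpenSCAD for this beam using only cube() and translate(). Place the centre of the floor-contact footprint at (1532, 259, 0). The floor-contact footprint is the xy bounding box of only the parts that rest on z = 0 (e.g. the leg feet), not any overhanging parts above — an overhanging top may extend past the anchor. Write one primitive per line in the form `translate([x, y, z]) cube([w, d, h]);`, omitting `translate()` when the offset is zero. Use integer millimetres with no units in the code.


translate([246, 215, 0]) cube([2572, 88, 211]);


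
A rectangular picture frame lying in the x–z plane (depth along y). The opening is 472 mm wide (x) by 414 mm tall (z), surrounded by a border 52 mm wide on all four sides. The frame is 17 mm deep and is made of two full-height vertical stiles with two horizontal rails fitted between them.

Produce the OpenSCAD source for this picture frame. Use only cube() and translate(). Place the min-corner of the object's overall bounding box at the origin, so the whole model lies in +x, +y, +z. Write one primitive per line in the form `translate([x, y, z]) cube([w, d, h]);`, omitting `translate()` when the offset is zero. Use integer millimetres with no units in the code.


cube([52, 17, 518]);
translate([524, 0, 0]) cube([52, 17, 518]);
translate([52, 0, 0]) cube([472, 17, 52]);
translate([52, 0, 466]) cube([472, 17, 52]);


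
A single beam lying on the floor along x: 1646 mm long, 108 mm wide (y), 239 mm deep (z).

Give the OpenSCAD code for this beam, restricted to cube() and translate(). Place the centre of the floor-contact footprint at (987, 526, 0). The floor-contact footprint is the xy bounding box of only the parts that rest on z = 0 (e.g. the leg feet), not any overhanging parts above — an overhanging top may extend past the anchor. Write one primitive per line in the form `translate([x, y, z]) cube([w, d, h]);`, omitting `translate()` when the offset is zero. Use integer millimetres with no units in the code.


translate([164, 472, 0]) cube([1646, 108, 239]);


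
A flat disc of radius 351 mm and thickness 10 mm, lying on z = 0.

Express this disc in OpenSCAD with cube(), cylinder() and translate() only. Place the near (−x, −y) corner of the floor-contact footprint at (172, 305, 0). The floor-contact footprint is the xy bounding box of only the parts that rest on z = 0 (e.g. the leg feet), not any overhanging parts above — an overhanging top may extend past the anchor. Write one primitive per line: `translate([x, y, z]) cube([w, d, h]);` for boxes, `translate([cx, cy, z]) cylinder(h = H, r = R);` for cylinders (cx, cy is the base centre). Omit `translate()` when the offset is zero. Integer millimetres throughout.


translate([523, 656, 0]) cylinder(h = 10, r = 351);


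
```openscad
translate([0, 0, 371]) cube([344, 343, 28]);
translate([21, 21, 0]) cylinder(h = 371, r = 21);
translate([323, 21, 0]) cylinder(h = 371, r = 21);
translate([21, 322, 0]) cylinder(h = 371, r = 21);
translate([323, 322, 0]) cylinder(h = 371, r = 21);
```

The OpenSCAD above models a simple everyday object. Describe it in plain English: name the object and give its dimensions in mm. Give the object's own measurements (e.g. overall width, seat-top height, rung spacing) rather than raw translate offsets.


A four-legged stool. The seat is a 344×343×28 mm slab whose top surface is at z = 399 mm; four round legs, each 42 mm in diameter, run from the floor (z = 0) to the underside of the seat, each leg's axis is inset half a diameter from the nearest pair of seat edges (so the leg's bounding box is flush with the corner).


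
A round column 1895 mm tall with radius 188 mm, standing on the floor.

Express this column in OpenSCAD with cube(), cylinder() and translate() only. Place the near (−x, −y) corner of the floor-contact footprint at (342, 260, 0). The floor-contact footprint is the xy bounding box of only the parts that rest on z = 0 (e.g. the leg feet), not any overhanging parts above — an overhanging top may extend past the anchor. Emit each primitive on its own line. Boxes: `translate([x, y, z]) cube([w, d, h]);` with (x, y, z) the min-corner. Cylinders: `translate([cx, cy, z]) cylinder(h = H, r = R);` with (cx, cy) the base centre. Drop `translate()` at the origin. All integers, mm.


translate([530, 448, 0]) cylinder(h = 1895, r = 188);


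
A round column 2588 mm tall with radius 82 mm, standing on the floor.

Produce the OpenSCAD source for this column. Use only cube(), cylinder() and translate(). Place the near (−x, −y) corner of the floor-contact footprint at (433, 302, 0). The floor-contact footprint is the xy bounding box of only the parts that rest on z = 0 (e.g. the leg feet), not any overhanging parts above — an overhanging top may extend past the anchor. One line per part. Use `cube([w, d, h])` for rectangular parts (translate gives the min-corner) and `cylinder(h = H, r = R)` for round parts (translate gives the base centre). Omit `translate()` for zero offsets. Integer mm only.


translate([515, 384, 0]) cylinder(h = 2588, r = 82);


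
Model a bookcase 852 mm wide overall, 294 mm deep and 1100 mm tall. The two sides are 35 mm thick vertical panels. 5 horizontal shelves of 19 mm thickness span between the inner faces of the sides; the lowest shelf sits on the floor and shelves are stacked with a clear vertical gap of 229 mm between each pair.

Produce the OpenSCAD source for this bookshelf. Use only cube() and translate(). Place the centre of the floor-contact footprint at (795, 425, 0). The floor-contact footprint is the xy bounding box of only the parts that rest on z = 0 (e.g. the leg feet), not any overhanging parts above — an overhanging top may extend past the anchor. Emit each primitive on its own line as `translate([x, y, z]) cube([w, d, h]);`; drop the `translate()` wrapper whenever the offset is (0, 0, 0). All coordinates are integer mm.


translate([369, 278, 0]) cube([35, 294, 1100]);
translate([1186, 278, 0]) cube([35, 294, 1100]);
translate([404, 278, 0]) cube([782, 294, 19]);
translate([404, 278, 248]) cube([782, 294, 19]);
translate([404, 278, 496]) cube([782, 294, 19]);
translate([404, 278, 744]) cube([782, 294, 19]);
translate([404, 278, 992]) cube([782, 294, 19]);


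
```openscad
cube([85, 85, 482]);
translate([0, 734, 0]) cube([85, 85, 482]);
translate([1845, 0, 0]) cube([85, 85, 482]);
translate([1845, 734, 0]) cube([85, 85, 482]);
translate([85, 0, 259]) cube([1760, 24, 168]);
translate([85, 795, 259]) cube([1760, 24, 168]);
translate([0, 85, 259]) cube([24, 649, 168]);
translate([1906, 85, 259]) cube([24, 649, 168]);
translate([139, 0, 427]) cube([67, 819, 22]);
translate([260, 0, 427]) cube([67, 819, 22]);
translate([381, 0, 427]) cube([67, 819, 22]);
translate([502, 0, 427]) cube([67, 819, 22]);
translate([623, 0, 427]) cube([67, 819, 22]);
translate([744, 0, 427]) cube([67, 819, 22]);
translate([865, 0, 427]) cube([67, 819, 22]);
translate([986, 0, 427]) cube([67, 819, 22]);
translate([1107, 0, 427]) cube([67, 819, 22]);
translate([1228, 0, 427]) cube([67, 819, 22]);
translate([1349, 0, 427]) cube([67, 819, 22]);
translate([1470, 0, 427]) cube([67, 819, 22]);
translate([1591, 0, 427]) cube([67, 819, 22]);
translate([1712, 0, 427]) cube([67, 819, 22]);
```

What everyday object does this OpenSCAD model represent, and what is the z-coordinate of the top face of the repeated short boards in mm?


A bed frame. The slat-top height is 449 mm.

Four posts, four rails, and a row of slats — a bed frame. Slats sit on the rails at z = 259 + 168 = 427; with slat thickness 22, the top is 449 mm.


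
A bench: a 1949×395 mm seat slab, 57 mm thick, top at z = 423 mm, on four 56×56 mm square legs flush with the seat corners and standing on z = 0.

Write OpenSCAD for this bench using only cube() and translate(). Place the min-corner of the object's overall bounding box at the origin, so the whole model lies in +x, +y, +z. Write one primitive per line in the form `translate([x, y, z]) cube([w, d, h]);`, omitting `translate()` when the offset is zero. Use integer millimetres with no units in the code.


// leg_h = 423 − 57 = 366
translate([0, 0, 366]) cube([1949, 395, 57]);
cube([56, 56, 366]);
translate([0, 339, 0]) cube([56, 56, 366]);
translate([1893, 0, 0]) cube([56, 56, 366]);
translate([1893, 339, 0]) cube([56, 56, 366]);


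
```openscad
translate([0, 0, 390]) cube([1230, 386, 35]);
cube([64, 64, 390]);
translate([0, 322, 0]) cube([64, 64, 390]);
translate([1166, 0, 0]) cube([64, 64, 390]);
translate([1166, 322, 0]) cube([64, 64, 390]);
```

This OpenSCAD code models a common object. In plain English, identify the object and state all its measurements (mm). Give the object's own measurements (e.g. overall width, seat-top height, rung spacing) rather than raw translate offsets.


A long wooden bench with a 1230 mm (x) × 386 mm (y) seat, 35 mm thick, its top surface 425 mm above the floor. Four 64 mm square legs at the seat corners, flush with the edges, run from z = 0 to the seat underside.


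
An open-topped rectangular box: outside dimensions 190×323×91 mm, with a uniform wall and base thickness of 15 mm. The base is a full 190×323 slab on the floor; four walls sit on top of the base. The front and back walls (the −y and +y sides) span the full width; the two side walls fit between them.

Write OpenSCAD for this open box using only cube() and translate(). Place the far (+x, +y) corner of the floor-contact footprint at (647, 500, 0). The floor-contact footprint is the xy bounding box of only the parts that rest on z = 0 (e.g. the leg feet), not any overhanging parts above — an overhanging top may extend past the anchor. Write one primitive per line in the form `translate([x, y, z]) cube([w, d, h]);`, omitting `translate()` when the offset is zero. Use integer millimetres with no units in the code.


translate([457, 177, 0]) cube([190, 323, 15]);
translate([457, 177, 15]) cube([190, 15, 76]);
translate([457, 485, 15]) cube([190, 15, 76]);
translate([457, 192, 15]) cube([15, 293, 76]);
translate([632, 192, 15]) cube([15, 293, 76]);


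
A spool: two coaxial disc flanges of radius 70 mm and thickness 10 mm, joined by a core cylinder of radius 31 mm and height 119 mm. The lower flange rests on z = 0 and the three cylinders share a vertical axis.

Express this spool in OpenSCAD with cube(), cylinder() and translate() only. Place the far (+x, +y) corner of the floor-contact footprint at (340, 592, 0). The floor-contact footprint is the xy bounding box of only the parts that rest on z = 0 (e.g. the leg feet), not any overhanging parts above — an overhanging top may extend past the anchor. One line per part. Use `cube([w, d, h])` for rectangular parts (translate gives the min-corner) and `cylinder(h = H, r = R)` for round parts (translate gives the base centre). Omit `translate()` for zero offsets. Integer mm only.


translate([270, 522, 0]) cylinder(h = 10, r = 70);
translate([270, 522, 10]) cylinder(h = 119, r = 31);
translate([270, 522, 129]) cylinder(h = 10, r = 70);


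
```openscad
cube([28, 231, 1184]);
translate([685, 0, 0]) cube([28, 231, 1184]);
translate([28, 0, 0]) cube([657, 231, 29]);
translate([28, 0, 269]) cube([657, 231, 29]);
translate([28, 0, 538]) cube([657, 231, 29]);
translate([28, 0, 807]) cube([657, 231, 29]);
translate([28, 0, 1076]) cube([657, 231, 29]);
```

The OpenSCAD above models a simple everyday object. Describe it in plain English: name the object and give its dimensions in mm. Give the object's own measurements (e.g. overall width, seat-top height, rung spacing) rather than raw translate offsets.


An open bookshelf. Two side panels, each 28 mm thick, 231 mm deep and 1184 mm tall, stand 713 mm apart (outside-to-outside). Between them sit 5 shelves, each 29 mm thick and 231 mm deep, spanning the full gap between the sides. The bottom shelf rests on the floor (its underside at z = 0) and the clear gap between one shelf's top and the next shelf's underside is 240 mm.


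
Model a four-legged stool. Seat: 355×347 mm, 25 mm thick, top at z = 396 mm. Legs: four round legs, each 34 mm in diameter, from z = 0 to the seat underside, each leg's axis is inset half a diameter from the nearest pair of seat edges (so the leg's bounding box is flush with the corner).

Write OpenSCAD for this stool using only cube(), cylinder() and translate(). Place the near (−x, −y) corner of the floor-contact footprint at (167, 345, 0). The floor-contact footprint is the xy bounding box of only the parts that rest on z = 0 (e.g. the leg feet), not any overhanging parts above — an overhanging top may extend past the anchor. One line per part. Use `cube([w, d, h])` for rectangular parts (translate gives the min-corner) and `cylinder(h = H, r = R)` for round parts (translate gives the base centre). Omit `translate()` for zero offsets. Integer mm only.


translate([167, 345, 371]) cube([355, 347, 25]);
translate([184, 362, 0]) cylinder(h = 371, r = 17);
translate([505, 362, 0]) cylinder(h = 371, r = 17);
translate([184, 675, 0]) cylinder(h = 371, r = 17);
translate([505, 675, 0]) cylinder(h = 371, r = 17);


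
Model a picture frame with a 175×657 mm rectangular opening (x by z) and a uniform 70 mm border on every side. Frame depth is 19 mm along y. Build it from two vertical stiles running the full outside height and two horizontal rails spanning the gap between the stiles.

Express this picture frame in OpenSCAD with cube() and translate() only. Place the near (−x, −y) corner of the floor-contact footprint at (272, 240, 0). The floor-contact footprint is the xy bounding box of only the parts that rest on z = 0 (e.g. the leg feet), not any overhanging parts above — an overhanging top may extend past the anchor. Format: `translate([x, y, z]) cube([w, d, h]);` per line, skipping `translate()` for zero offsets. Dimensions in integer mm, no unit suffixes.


translate([272, 240, 0]) cube([70, 19, 797]);
translate([517, 240, 0]) cube([70, 19, 797]);
translate([342, 240, 0]) cube([175, 19, 70]);
translate([342, 240, 727]) cube([175, 19, 70]);


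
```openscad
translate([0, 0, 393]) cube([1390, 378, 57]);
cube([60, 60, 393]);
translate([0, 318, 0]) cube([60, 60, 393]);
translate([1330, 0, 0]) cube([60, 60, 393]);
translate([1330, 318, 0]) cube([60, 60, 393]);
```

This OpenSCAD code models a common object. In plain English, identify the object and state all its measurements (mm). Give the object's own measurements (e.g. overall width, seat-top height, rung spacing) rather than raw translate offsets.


A long wooden bench with a 1390 mm (x) × 378 mm (y) seat, 57 mm thick, its top surface 450 mm above the floor. Four 60 mm square legs at the seat corners, flush with the edges, run from z = 0 to the seat underside.


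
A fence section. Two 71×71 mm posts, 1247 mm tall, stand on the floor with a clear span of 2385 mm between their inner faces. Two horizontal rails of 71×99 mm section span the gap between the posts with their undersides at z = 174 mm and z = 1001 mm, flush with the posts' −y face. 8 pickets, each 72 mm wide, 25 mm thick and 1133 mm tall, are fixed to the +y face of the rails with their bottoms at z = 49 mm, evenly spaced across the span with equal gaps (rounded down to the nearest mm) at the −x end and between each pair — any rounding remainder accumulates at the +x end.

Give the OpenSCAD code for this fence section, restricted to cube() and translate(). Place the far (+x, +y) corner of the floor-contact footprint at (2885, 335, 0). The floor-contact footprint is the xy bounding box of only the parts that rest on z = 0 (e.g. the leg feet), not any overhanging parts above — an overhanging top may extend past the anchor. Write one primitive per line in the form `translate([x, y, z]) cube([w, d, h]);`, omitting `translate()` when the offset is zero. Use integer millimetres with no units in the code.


translate([358, 264, 0]) cube([71, 71, 1247]);
translate([2814, 264, 0]) cube([71, 71, 1247]);
translate([429, 264, 174]) cube([2385, 71, 99]);
translate([429, 264, 1001]) cube([2385, 71, 99]);
translate([630, 335, 49]) cube([72, 25, 1133]);
translate([903, 335, 49]) cube([72, 25, 1133]);
translate([1176, 335, 49]) cube([72, 25, 1133]);
translate([1449, 335, 49]) cube([72, 25, 1133]);
translate([1722, 335, 49]) cube([72, 25, 1133]);
translate([1995, 335, 49]) cube([72, 25, 1133]);
translate([2268, 335, 49]) cube([72, 25, 1133]);
translate([2541, 335, 49]) cube([72, 25, 1133]);


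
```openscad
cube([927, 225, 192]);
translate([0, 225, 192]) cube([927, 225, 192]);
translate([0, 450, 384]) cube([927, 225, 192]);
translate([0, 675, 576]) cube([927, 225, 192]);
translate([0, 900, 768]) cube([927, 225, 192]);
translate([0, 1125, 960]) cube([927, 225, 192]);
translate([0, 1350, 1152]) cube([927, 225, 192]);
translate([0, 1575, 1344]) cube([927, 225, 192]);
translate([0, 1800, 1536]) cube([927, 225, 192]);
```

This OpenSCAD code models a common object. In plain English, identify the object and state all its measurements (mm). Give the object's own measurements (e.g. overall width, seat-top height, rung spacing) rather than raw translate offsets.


A straight staircase of 9 solid steps. Each step is 927 mm wide (x), 225 mm deep (y, the going) and 192 mm tall (the rise). The first step rests on the floor; each subsequent step sits one going further in +y and one rise higher in +z, directly behind and above the previous step with no overlap.


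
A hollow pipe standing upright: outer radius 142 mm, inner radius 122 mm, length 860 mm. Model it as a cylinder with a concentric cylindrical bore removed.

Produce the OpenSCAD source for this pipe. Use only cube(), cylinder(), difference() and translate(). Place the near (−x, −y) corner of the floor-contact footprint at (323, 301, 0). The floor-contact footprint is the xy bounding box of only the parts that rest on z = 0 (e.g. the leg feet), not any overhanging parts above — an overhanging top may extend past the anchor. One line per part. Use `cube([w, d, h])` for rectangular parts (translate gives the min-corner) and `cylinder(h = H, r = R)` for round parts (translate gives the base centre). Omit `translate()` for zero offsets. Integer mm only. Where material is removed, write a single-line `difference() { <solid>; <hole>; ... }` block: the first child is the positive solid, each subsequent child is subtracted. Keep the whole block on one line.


difference() { translate([465, 443, 0]) cylinder(h = 860, r = 142); translate([465, 443, 0]) cylinder(h = 860, r = 122); }


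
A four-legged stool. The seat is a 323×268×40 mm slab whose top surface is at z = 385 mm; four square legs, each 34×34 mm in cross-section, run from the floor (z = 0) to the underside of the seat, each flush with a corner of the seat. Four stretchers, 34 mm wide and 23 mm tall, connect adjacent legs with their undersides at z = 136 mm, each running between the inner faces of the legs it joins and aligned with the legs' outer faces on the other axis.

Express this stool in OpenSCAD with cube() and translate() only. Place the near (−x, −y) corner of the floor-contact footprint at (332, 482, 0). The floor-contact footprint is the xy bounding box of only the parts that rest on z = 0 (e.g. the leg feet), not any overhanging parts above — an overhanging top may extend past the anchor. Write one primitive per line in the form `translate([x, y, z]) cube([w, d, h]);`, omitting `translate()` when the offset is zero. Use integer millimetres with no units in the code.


translate([332, 482, 345]) cube([323, 268, 40]);
translate([332, 482, 0]) cube([34, 34, 345]);
translate([621, 482, 0]) cube([34, 34, 345]);
translate([332, 716, 0]) cube([34, 34, 345]);
translate([621, 716, 0]) cube([34, 34, 345]);
translate([366, 482, 136]) cube([255, 34, 23]);
translate([366, 716, 136]) cube([255, 34, 23]);
translate([332, 516, 136]) cube([34, 200, 23]);
translate([621, 516, 136]) cube([34, 200, 23]);


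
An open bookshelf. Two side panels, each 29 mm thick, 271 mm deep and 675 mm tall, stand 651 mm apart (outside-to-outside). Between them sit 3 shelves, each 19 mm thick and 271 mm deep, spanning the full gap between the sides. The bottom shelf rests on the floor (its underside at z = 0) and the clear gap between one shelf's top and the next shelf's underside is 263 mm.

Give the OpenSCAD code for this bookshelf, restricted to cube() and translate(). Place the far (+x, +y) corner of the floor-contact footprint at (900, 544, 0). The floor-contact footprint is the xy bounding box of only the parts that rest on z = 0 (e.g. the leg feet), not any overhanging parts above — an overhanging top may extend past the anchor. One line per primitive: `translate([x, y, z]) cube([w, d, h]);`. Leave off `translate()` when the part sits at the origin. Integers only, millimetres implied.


translate([249, 273, 0]) cube([29, 271, 675]);
translate([871, 273, 0]) cube([29, 271, 675]);
translate([278, 273, 0]) cube([593, 271, 19]);
translate([278, 273, 282]) cube([593, 271, 19]);
translate([278, 273, 564]) cube([593, 271, 19]);


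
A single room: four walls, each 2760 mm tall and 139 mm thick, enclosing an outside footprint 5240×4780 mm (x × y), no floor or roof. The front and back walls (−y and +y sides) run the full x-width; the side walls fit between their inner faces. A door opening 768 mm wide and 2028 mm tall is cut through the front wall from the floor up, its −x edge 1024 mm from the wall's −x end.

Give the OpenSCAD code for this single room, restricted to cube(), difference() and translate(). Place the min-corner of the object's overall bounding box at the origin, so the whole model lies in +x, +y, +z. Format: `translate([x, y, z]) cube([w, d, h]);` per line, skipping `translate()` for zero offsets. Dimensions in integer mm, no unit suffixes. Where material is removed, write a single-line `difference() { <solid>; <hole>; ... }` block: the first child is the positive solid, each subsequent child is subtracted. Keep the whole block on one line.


difference() { cube([5240, 139, 2760]); translate([1024, 0, 0]) cube([768, 139, 2028]); }
translate([0, 4641, 0]) cube([5240, 139, 2760]);
translate([0, 139, 0]) cube([139, 4502, 2760]);
translate([5101, 139, 0]) cube([139, 4502, 2760]);


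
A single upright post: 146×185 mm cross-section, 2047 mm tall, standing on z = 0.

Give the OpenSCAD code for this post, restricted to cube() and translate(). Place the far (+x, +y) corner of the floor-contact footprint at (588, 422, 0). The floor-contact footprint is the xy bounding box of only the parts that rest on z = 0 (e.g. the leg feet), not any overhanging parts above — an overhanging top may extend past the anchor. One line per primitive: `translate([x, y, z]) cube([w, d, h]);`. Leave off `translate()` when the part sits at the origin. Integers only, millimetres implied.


translate([442, 237, 0]) cube([146, 185, 2047]);


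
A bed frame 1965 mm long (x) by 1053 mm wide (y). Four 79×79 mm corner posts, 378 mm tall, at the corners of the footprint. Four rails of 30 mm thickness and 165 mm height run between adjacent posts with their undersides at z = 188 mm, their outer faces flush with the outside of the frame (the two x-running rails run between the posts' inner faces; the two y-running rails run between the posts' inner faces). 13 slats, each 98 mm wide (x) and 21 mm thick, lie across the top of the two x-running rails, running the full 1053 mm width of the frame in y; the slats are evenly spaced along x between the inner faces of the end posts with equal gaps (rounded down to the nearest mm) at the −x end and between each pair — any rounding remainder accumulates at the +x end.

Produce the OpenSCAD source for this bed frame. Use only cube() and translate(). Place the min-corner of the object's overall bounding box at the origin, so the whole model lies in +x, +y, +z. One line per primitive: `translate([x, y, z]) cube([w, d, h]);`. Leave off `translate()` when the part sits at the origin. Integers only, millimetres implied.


cube([79, 79, 378]);
translate([0, 974, 0]) cube([79, 79, 378]);
translate([1886, 0, 0]) cube([79, 79, 378]);
translate([1886, 974, 0]) cube([79, 79, 378]);
translate([79, 0, 188]) cube([1807, 30, 165]);
translate([79, 1023, 188]) cube([1807, 30, 165]);
translate([0, 79, 188]) cube([30, 895, 165]);
translate([1935, 79, 188]) cube([30, 895, 165]);
translate([117, 0, 353]) cube([98, 1053, 21]);
translate([253, 0, 353]) cube([98, 1053, 21]);
translate([389, 0, 353]) cube([98, 1053, 21]);
translate([525, 0, 353]) cube([98, 1053, 21]);
translate([661, 0, 353]) cube([98, 1053, 21]);
translate([797, 0, 353]) cube([98, 1053, 21]);
translate([933, 0, 353]) cube([98, 1053, 21]);
translate([1069, 0, 353]) cube([98, 1053, 21]);
translate([1205, 0, 353]) cube([98, 1053, 21]);
translate([1341, 0, 353]) cube([98, 1053, 21]);
translate([1477, 0, 353]) cube([98, 1053, 21]);
translate([1613, 0, 353]) cube([98, 1053, 21]);
translate([1749, 0, 353]) cube([98, 1053, 21]);
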